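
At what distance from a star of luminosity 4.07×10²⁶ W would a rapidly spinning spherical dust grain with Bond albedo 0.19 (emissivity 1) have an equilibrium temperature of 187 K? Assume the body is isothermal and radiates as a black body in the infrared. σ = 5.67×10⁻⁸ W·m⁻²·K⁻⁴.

For an isothermal black-emitting sphere, (1−a)S·πr² = σ·4πr²·T⁴ ⇒ S = 4σT⁴/(1−a).
S = 4·5.67×10⁻⁸·(187)⁴/0.810 = 342.4 W/m².
Flux falls as S = L/(4πd²), so d = √(L/(4πS)) = √(4.07×10²⁶/(4π·342.4)).

d ≈ 3.08×10¹¹ m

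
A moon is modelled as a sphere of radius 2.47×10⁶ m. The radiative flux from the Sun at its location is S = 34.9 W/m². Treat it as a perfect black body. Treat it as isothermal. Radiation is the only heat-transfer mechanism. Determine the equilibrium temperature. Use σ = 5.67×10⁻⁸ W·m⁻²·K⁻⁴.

At equilibrium, absorbed power = emitted power.
Absorbing cross-section = πr² = 1.917×10¹³ m²; emitting surface = 4πr² = 7.667×10¹³ m² (ratio 4).
S·A_cross = εσ·A_surf·T⁴  ⇒  T⁴ = S/(4σ).
T⁴ = 1.00·34.9/(4·5.67×10⁻⁸) = 1.539×10⁸ K⁴.
T = (1.539×10⁸)^(1/4).

T ≈ 111 K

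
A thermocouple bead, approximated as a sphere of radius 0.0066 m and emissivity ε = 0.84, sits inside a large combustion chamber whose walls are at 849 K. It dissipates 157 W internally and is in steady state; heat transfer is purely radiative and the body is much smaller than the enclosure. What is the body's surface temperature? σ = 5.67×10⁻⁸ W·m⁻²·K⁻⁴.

T ≈ 1600 K

For a small grey body in a large enclosure, net radiated power = εσA(T⁴ − T_w⁴).
Steady state: P = εσA(T⁴ − T_w⁴) with A = 4πr² = 5.474×10⁻⁴ m².
T⁴ = P/(εσA) + T_w⁴ = 157/(0.84·5.67×10⁻⁸·5.474×10⁻⁴) + (849)⁴
    = 6.022×10¹² + 5.196×10¹¹ = 6.542×10¹² K⁴.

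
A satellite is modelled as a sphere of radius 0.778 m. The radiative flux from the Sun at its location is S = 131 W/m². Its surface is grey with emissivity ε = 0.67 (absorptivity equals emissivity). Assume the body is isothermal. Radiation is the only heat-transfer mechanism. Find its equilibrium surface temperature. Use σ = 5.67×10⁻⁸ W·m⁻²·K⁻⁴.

At equilibrium, absorbed power = emitted power.
Absorbing cross-section = πr² = 1.902 m²; emitting surface = 4πr² = 7.606 m² (ratio 4).
εS·A_cross = εσ·A_surf·T⁴  ⇒  T⁴ = S/(4σ)   (ε cancels).
T⁴ = 131/(4·5.67×10⁻⁸) = 5.776×10⁸ K⁴.
T = (5.776×10⁸)^(1/4).

T ≈ 155 K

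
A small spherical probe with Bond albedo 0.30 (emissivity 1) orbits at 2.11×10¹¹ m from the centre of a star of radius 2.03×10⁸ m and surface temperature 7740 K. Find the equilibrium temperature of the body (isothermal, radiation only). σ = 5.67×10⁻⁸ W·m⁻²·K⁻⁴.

The star's surface emits σT_*⁴; at distance d the flux is S = σT_*⁴(R_*/d)².
S = 5.67×10⁻⁸·(7740)⁴·(2.03×10⁸/2.11×10¹¹)² = 188.4 W/m².
For an isothermal sphere T⁴ = (1−a)S/(4σ) = 5.813×10⁸ K⁴.

T ≈ 155 K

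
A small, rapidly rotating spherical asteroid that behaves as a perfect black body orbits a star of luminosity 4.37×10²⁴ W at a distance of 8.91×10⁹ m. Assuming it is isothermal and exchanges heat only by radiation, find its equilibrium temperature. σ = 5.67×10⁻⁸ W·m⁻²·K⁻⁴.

T ≈ 373 K

First find the stellar flux at distance d: S = L/(4πd²) = 4.37×10²⁴/(4π·(8.91×10⁹)²) = 4380 W/m².
For an isothermal sphere, absorbed (1−a)S·πr² = emitted σ·4πr²·T⁴, so T⁴ = (1−a)S/(4σ).
T⁴ = 1.00·4380/(4·5.67×10⁻⁸) = 1.931×10¹⁰ K⁴.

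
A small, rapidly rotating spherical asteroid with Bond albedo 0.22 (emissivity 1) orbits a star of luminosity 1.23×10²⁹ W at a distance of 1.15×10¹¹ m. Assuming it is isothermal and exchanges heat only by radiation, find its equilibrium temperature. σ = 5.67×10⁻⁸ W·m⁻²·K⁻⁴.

T ≈ 1260 K

First find the stellar flux at distance d: S = L/(4πd²) = 1.23×10²⁹/(4π·(1.15×10¹¹)²) = 7.401×10⁵ W/m².
For an isothermal sphere, absorbed (1−a)S·πr² = emitted σ·4πr²·T⁴, so T⁴ = (1−a)S/(4σ).
T⁴ = 0.780·7.401×10⁵/(4·5.67×10⁻⁸) = 2.545×10¹² K⁴.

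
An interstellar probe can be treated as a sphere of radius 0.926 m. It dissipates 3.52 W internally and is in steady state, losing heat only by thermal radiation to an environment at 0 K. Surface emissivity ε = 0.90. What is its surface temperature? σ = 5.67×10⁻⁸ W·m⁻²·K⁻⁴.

T ≈ 50.3 K

Steady state: internal power = radiated power, P = εσA T⁴.
Radiating area A = 4πr² = 10.78 m².
T⁴ = P/(εσA) = 3.52/(0.90·5.67×10⁻⁸·10.78) = 6.402×10⁶ K⁴.
T = (6.402×10⁶)^(1/4).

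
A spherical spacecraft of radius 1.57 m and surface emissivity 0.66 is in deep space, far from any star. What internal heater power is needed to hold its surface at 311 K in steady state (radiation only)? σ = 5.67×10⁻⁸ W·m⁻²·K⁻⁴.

P ≈ 10800 W

P = εσ·4πr²·T⁴.
4πr² = 30.97 m²; T⁴ = 9.355×10⁹ K⁴.
P = 0.66·5.67×10⁻⁸·30.97·9.355×10⁹.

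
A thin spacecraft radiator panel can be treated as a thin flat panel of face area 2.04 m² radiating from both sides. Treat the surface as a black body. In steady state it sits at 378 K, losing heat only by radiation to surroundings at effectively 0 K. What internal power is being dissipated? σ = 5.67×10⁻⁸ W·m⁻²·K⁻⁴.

Steady state: P = εσA T⁴.
A = 2·2.04 = 4.080 m²; T⁴ = (378)⁴ = 2.042×10¹⁰ K⁴.
P = 1.0 × 5.67×10⁻⁸ × 4.080 × 2.042×10¹⁰.

P ≈ 4720 W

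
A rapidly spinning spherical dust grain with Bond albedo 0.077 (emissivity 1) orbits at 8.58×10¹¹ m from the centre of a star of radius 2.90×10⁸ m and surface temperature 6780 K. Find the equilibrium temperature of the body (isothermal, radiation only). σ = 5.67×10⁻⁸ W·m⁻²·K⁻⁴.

T ≈ 86.4 K

The star's surface emits σT_*⁴; at distance d the flux is S = σT_*⁴(R_*/d)².
S = 5.67×10⁻⁸·(6780)⁴·(2.90×10⁸/8.58×10¹¹)² = 13.69 W/m².
For an isothermal sphere T⁴ = (1−a)S/(4σ) = 5.570×10⁷ K⁴.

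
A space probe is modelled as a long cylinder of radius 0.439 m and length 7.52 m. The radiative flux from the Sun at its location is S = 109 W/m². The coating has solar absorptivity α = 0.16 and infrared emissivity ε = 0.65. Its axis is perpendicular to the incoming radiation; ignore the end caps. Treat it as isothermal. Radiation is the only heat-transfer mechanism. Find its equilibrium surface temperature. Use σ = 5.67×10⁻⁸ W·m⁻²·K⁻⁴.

T ≈ 111 K

At equilibrium, absorbed power = emitted power.
Absorbing cross-section = 2rL = 6.603 m²; emitting surface = 2πrL = 20.74 m² (ratio π).
αS·A_cross = εσ·A_surf·T⁴  ⇒  T⁴ = αS/(ε·πσ).
T⁴ = 0.160·109/(0.65·π·5.67×10⁻⁸) = 1.506×10⁸ K⁴.
T = (1.506×10⁸)^(1/4).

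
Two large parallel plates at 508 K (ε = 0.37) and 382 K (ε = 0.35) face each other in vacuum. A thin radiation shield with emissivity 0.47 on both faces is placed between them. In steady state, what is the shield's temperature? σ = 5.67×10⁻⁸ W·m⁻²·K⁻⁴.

In steady state the net flux on the hot side equals that on the cold side.
σ(T₁⁴−T_s⁴)/D₁ = σ(T_s⁴−T₂⁴)/D₂, with D₁ = 1/ε₁+1/ε_s−1 = 3.830, D₂ = 1/ε_s+1/ε₂−1 = 3.985.
Solve for T_s⁴: T_s⁴ = (D₂·T₁⁴ + D₁·T₂⁴)/(D₁+D₂) = 4.439×10¹⁰ K⁴.

T_s ≈ 459 K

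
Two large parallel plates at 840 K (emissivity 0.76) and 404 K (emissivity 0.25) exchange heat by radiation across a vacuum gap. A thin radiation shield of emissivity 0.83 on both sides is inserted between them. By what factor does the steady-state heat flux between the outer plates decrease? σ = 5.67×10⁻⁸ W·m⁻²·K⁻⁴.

Without shield: q₀ = σΔ(T⁴)/(1/ε₁+1/ε₂−1) with denominator 4.316.
With shield the two gaps are in series; the resistances add: (1/ε₁+1/ε_s−1)+(1/ε_s+1/ε₂−1) = 1.521+4.205 = 5.725.
Heat-flux ratio q₀/q = 5.725/4.316.

factor ≈ 1.33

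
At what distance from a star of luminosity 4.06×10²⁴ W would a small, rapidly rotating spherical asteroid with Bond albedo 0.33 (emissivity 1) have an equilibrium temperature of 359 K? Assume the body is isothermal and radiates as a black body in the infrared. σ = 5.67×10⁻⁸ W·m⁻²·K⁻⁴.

d ≈ 7.58×10⁹ m

For an isothermal black-emitting sphere, (1−a)S·πr² = σ·4πr²·T⁴ ⇒ S = 4σT⁴/(1−a).
S = 4·5.67×10⁻⁸·(359)⁴/0.670 = 5623 W/m².
Flux falls as S = L/(4πd²), so d = √(L/(4πS)) = √(4.06×10²⁴/(4π·5623)).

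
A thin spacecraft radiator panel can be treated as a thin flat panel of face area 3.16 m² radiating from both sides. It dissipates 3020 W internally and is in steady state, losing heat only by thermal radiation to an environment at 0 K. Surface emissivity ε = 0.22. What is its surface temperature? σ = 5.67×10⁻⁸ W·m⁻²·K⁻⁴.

T ≈ 442 K

Steady state: internal power = radiated power, P = εσA T⁴.
Radiating area A = 2·3.16 = 6.320 m².
T⁴ = P/(εσA) = 3020/(0.22·5.67×10⁻⁸·6.320) = 3.831×10¹⁰ K⁴.
T = (3.831×10¹⁰)^(1/4).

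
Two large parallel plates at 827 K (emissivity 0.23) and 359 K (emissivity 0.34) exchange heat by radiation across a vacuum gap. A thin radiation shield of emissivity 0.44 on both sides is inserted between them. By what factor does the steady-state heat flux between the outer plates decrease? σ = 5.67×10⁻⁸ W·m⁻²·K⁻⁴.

factor ≈ 1.56

Without shield: q₀ = σΔ(T⁴)/(1/ε₁+1/ε₂−1) with denominator 6.289.
With shield the two gaps are in series; the resistances add: (1/ε₁+1/ε_s−1)+(1/ε_s+1/ε₂−1) = 5.621+4.214 = 9.834.
Heat-flux ratio q₀/q = 9.834/6.289.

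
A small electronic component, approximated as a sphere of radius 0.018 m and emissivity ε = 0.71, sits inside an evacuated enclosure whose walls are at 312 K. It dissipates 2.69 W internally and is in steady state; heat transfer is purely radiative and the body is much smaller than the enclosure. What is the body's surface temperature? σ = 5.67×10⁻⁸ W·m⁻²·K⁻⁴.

For a small grey body in a large enclosure, net radiated power = εσA(T⁴ − T_w⁴).
Steady state: P = εσA(T⁴ − T_w⁴) with A = 4πr² = 0.004072 m².
T⁴ = P/(εσA) + T_w⁴ = 2.69/(0.71·5.67×10⁻⁸·0.004072) + (312)⁴
    = 1.641×10¹⁰ + 9.476×10⁹ = 2.589×10¹⁰ K⁴.

T ≈ 401 K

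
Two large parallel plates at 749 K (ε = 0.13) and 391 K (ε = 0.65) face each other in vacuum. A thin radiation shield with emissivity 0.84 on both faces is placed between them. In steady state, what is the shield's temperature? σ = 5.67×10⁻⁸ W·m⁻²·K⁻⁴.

T_s ≈ 525 K

In steady state the net flux on the hot side equals that on the cold side.
σ(T₁⁴−T_s⁴)/D₁ = σ(T_s⁴−T₂⁴)/D₂, with D₁ = 1/ε₁+1/ε_s−1 = 7.883, D₂ = 1/ε_s+1/ε₂−1 = 1.729.
Solve for T_s⁴: T_s⁴ = (D₂·T₁⁴ + D₁·T₂⁴)/(D₁+D₂) = 7.578×10¹⁰ K⁴.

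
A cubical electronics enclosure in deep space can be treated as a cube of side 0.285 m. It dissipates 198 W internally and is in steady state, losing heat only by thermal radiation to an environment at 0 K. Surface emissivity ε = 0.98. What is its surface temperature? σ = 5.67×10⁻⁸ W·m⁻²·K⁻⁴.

Steady state: internal power = radiated power, P = εσA T⁴.
Radiating area A = 6L² = 0.4873 m².
T⁴ = P/(εσA) = 198/(0.98·5.67×10⁻⁸·0.4873) = 7.312×10⁹ K⁴.
T = (7.312×10⁹)^(1/4).

T ≈ 292 K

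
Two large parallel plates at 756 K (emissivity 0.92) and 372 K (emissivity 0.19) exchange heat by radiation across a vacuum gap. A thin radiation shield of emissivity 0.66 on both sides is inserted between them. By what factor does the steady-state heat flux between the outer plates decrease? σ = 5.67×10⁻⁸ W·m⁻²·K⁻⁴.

factor ≈ 1.38

Without shield: q₀ = σΔ(T⁴)/(1/ε₁+1/ε₂−1) with denominator 5.350.
With shield the two gaps are in series; the resistances add: (1/ε₁+1/ε_s−1)+(1/ε_s+1/ε₂−1) = 1.602+5.778 = 7.380.
Heat-flux ratio q₀/q = 7.380/5.350.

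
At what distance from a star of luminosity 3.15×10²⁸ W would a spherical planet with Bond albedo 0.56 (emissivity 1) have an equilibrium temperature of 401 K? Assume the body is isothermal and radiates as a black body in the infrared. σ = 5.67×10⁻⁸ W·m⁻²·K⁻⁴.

For an isothermal black-emitting sphere, (1−a)S·πr² = σ·4πr²·T⁴ ⇒ S = 4σT⁴/(1−a).
S = 4·5.67×10⁻⁸·(401)⁴/0.440 = 13330 W/m².
Flux falls as S = L/(4πd²), so d = √(L/(4πS)) = √(3.15×10²⁸/(4π·13330)).

d ≈ 4.34×10¹¹ m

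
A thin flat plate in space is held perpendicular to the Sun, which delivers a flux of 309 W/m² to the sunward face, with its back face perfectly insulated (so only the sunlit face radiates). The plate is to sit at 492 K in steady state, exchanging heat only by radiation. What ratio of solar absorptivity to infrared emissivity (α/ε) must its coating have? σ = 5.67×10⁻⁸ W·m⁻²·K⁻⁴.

Balance: αS·A = εσ·1A·T⁴ ⇒ α/ε = σT⁴/S.
α/ε = 5.67×10⁻⁸·(492)⁴/309 = 5.67×10⁻⁸·5.859×10¹⁰/309.

α/ε ≈ 10.8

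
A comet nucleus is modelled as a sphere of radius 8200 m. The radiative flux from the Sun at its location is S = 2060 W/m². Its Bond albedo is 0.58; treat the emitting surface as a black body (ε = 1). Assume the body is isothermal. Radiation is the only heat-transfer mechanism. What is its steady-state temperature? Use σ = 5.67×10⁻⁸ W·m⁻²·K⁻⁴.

T ≈ 249 K

At equilibrium, absorbed power = emitted power.
Absorbing cross-section = πr² = 2.112×10⁸ m²; emitting surface = 4πr² = 8.450×10⁸ m² (ratio 4).
(1−a)S·A_cross = εσ·A_surf·T⁴  ⇒  T⁴ = (1−a)S/(4σ).
T⁴ = 0.420·2060/(4·5.67×10⁻⁸) = 3.815×10⁹ K⁴.
T = (3.815×10⁹)^(1/4).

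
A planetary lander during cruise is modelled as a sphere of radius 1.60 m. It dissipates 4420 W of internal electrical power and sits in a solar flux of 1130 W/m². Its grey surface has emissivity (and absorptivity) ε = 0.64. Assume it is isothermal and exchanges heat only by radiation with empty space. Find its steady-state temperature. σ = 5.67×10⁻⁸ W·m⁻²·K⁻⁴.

T ≈ 306 K

At steady state, absorbed solar power + internal power = radiated power.
Absorbed: α·S·A_cross = 0.64·1130·8.042 = 5816 W (cross-section πr²).
Total input = 5816 + 4420 = 10240 W.
Radiated: εσ·A_surf·T⁴ with A_surf = 4πr² = 32.17 m².
T⁴ = 10240/(0.64·5.67×10⁻⁸·32.17) = 8.769×10⁹ K⁴.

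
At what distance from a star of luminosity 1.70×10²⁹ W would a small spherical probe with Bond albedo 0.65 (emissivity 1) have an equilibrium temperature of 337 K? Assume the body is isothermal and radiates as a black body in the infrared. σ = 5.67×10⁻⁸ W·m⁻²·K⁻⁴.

For an isothermal black-emitting sphere, (1−a)S·πr² = σ·4πr²·T⁴ ⇒ S = 4σT⁴/(1−a).
S = 4·5.67×10⁻⁸·(337)⁴/0.350 = 8358 W/m².
Flux falls as S = L/(4πd²), so d = √(L/(4πS)) = √(1.70×10²⁹/(4π·8358)).

d ≈ 1.27×10¹² m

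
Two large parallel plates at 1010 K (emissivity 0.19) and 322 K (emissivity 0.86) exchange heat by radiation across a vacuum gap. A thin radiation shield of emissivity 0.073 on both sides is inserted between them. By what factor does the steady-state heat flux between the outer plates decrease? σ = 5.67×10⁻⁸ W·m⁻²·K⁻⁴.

Without shield: q₀ = σΔ(T⁴)/(1/ε₁+1/ε₂−1) with denominator 5.426.
With shield the two gaps are in series; the resistances add: (1/ε₁+1/ε_s−1)+(1/ε_s+1/ε₂−1) = 17.96+13.86 = 31.82.
Heat-flux ratio q₀/q = 31.82/5.426.

factor ≈ 5.87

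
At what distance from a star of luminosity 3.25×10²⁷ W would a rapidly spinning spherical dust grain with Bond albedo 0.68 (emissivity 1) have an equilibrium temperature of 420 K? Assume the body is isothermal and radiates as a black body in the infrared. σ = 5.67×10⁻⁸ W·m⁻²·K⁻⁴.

For an isothermal black-emitting sphere, (1−a)S·πr² = σ·4πr²·T⁴ ⇒ S = 4σT⁴/(1−a).
S = 4·5.67×10⁻⁸·(420)⁴/0.320 = 22050 W/m².
Flux falls as S = L/(4πd²), so d = √(L/(4πS)) = √(3.25×10²⁷/(4π·22050)).

d ≈ 1.08×10¹¹ m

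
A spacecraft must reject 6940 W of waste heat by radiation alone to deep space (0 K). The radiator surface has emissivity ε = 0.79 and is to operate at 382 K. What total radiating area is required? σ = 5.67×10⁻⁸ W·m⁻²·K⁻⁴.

P = εσA T⁴ ⇒ A = P/(εσT⁴).
T⁴ = 2.129×10¹⁰ K⁴.
A = 6940/(0.79 × 5.67×10⁻⁸ × 2.129×10¹⁰).

A ≈ 7.28 m²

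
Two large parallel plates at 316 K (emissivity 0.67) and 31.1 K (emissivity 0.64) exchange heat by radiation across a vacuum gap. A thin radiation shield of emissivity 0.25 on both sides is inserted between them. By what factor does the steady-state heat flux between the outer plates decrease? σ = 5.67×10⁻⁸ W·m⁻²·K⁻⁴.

Without shield: q₀ = σΔ(T⁴)/(1/ε₁+1/ε₂−1) with denominator 2.055.
With shield the two gaps are in series; the resistances add: (1/ε₁+1/ε_s−1)+(1/ε_s+1/ε₂−1) = 4.493+4.562 = 9.055.
Heat-flux ratio q₀/q = 9.055/2.055.

factor ≈ 4.41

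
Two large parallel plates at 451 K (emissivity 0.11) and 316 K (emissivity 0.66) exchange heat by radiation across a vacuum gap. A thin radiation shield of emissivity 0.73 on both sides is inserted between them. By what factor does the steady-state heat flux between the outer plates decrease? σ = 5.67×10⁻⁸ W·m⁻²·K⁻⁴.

factor ≈ 1.18

Without shield: q₀ = σΔ(T⁴)/(1/ε₁+1/ε₂−1) with denominator 9.606.
With shield the two gaps are in series; the resistances add: (1/ε₁+1/ε_s−1)+(1/ε_s+1/ε₂−1) = 9.461+1.885 = 11.35.
Heat-flux ratio q₀/q = 11.35/9.606.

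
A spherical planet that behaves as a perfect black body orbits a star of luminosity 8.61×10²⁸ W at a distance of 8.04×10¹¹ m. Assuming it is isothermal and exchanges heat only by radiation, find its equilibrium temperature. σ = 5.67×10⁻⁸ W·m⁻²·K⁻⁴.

First find the stellar flux at distance d: S = L/(4πd²) = 8.61×10²⁸/(4π·(8.04×10¹¹)²) = 10600 W/m².
For an isothermal sphere, absorbed (1−a)S·πr² = emitted σ·4πr²·T⁴, so T⁴ = (1−a)S/(4σ).
T⁴ = 1.00·10600/(4·5.67×10⁻⁸) = 4.673×10¹⁰ K⁴.

T ≈ 465 K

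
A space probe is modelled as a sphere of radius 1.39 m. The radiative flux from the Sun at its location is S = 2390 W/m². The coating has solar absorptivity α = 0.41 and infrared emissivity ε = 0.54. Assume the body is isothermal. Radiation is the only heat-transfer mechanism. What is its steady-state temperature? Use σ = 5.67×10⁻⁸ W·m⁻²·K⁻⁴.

T ≈ 299 K

At equilibrium, absorbed power = emitted power.
Absorbing cross-section = πr² = 6.070 m²; emitting surface = 4πr² = 24.28 m² (ratio 4).
αS·A_cross = εσ·A_surf·T⁴  ⇒  T⁴ = αS/(ε·4σ).
T⁴ = 0.410·2390/(0.54·4·5.67×10⁻⁸) = 8.001×10⁹ K⁴.
T = (8.001×10⁹)^(1/4).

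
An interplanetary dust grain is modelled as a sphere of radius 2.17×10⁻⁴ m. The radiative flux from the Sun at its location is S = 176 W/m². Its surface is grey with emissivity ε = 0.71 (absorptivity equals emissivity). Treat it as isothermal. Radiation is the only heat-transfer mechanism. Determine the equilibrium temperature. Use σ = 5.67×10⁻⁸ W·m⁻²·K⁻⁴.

T ≈ 167 K

At equilibrium, absorbed power = emitted power.
Absorbing cross-section = πr² = 1.479×10⁻⁷ m²; emitting surface = 4πr² = 5.917×10⁻⁷ m² (ratio 4).
εS·A_cross = εσ·A_surf·T⁴  ⇒  T⁴ = S/(4σ)   (ε cancels).
T⁴ = 176/(4·5.67×10⁻⁸) = 7.760×10⁸ K⁴.
T = (7.760×10⁸)^(1/4).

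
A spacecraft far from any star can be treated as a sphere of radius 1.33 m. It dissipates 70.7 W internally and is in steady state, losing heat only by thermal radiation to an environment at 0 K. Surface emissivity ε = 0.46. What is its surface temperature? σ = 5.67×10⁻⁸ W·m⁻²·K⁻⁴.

Steady state: internal power = radiated power, P = εσA T⁴.
Radiating area A = 4πr² = 22.23 m².
T⁴ = P/(εσA) = 70.7/(0.46·5.67×10⁻⁸·22.23) = 1.219×10⁸ K⁴.
T = (1.219×10⁸)^(1/4).

T ≈ 105 K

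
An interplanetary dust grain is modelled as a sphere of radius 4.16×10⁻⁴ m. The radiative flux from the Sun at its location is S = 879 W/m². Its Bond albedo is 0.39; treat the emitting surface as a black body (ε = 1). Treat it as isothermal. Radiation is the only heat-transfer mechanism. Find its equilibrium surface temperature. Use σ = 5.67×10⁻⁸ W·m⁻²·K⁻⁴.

T ≈ 221 K

At equilibrium, absorbed power = emitted power.
Absorbing cross-section = πr² = 5.437×10⁻⁷ m²; emitting surface = 4πr² = 2.175×10⁻⁶ m² (ratio 4).
(1−a)S·A_cross = εσ·A_surf·T⁴  ⇒  T⁴ = (1−a)S/(4σ).
T⁴ = 0.610·879/(4·5.67×10⁻⁸) = 2.364×10⁹ K⁴.
T = (2.364×10⁹)^(1/4).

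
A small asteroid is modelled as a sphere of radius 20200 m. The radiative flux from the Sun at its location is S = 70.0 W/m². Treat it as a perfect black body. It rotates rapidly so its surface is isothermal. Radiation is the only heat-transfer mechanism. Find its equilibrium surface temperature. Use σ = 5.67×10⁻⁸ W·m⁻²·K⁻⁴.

T ≈ 133 K

At equilibrium, absorbed power = emitted power.
Absorbing cross-section = πr² = 1.282×10⁹ m²; emitting surface = 4πr² = 5.128×10⁹ m² (ratio 4).
S·A_cross = εσ·A_surf·T⁴  ⇒  T⁴ = S/(4σ).
T⁴ = 1.00·70.0/(4·5.67×10⁻⁸) = 3.086×10⁸ K⁴.
T = (3.086×10⁸)^(1/4).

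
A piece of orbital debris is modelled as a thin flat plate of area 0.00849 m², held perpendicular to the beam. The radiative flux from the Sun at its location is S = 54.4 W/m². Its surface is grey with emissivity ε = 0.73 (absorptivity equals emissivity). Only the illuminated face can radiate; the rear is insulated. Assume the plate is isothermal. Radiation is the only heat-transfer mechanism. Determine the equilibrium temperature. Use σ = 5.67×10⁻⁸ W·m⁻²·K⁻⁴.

At equilibrium, absorbed power = emitted power.
Absorbing cross-section = A = 0.008490 m²; emitting surface = A = 0.008490 m² (ratio 1).
εS·A_cross = εσ·A_surf·T⁴  ⇒  T⁴ = S/(1σ)   (ε cancels).
T⁴ = 54.4/(1·5.67×10⁻⁸) = 9.594×10⁸ K⁴.
T = (9.594×10⁸)^(1/4).

T ≈ 176 K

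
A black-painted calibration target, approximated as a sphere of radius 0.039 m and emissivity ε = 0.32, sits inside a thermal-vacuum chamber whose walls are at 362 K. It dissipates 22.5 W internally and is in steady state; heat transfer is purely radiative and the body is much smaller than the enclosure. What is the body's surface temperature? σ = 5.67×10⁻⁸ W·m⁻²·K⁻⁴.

For a small grey body in a large enclosure, net radiated power = εσA(T⁴ − T_w⁴).
Steady state: P = εσA(T⁴ − T_w⁴) with A = 4πr² = 0.01911 m².
T⁴ = P/(εσA) + T_w⁴ = 22.5/(0.32·5.67×10⁻⁸·0.01911) + (362)⁴
    = 6.488×10¹⁰ + 1.717×10¹⁰ = 8.205×10¹⁰ K⁴.

T ≈ 535 K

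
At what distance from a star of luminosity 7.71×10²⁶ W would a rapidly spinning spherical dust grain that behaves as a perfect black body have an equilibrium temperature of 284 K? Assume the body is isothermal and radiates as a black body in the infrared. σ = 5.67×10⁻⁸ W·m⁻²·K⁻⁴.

d ≈ 2.04×10¹¹ m

For an isothermal black-emitting sphere, (1−a)S·πr² = σ·4πr²·T⁴ ⇒ S = 4σT⁴/(1−a).
S = 4·5.67×10⁻⁸·(284)⁴/1.00 = 1475 W/m².
Flux falls as S = L/(4πd²), so d = √(L/(4πS)) = √(7.71×10²⁶/(4π·1475)).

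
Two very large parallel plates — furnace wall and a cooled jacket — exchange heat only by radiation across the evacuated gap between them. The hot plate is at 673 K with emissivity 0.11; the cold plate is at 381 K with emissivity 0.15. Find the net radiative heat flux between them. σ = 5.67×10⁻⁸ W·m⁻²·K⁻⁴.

For two infinite grey parallel plates, q = σ(T₁⁴ − T₂⁴)/(1/ε₁ + 1/ε₂ − 1).
T₁⁴ − T₂⁴ = 2.051×10¹¹ − 2.107×10¹⁰ = 1.841×10¹¹ K⁴.
1/ε₁ + 1/ε₂ − 1 = 9.091 + 6.667 − 1 = 14.76.
q = 5.67×10⁻⁸ × 1.841×10¹¹ / 14.76.

q ≈ 707 W/m²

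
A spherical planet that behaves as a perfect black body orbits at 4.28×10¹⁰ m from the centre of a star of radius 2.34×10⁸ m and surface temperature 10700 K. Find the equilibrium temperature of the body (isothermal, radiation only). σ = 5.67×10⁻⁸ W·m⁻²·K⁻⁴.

The star's surface emits σT_*⁴; at distance d the flux is S = σT_*⁴(R_*/d)².
S = 5.67×10⁻⁸·(10700)⁴·(2.34×10⁸/4.28×10¹⁰)² = 22220 W/m².
For an isothermal sphere T⁴ = (1−a)S/(4σ) = 9.795×10¹⁰ K⁴.

T ≈ 559 K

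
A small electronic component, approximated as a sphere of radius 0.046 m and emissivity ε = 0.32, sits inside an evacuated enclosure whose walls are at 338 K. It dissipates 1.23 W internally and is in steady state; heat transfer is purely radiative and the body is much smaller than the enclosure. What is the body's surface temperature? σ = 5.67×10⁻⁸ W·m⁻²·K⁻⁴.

For a small grey body in a large enclosure, net radiated power = εσA(T⁴ − T_w⁴).
Steady state: P = εσA(T⁴ − T_w⁴) with A = 4πr² = 0.02659 m².
T⁴ = P/(εσA) + T_w⁴ = 1.23/(0.32·5.67×10⁻⁸·0.02659) + (338)⁴
    = 2.549×10⁹ + 1.305×10¹⁰ = 1.560×10¹⁰ K⁴.

T ≈ 353 K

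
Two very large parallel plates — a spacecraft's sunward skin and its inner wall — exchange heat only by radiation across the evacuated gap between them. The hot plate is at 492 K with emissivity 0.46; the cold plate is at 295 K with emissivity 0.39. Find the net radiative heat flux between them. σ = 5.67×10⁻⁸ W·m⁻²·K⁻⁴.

For two infinite grey parallel plates, q = σ(T₁⁴ − T₂⁴)/(1/ε₁ + 1/ε₂ − 1).
T₁⁴ − T₂⁴ = 5.859×10¹⁰ − 7.573×10⁹ = 5.102×10¹⁰ K⁴.
1/ε₁ + 1/ε₂ − 1 = 2.174 + 2.564 − 1 = 3.738.
q = 5.67×10⁻⁸ × 5.102×10¹⁰ / 3.738.

q ≈ 774 W/m²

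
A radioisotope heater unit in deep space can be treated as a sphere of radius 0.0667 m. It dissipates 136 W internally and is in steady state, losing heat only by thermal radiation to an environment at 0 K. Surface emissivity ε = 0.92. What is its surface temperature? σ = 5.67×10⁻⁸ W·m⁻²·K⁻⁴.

T ≈ 465 K

Steady state: internal power = radiated power, P = εσA T⁴.
Radiating area A = 4πr² = 0.05591 m².
T⁴ = P/(εσA) = 136/(0.92·5.67×10⁻⁸·0.05591) = 4.663×10¹⁰ K⁴.
T = (4.663×10¹⁰)^(1/4).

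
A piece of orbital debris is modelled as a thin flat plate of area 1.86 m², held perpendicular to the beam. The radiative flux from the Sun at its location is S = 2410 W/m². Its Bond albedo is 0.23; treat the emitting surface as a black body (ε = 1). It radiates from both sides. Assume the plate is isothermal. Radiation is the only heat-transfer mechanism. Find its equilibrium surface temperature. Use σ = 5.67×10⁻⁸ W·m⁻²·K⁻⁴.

T ≈ 358 K

At equilibrium, absorbed power = emitted power.
Absorbing cross-section = A = 1.860 m²; emitting surface = 2A = 3.720 m² (ratio 2).
(1−a)S·A_cross = εσ·A_surf·T⁴  ⇒  T⁴ = (1−a)S/(2σ).
T⁴ = 0.770·2410/(2·5.67×10⁻⁸) = 1.636×10¹⁰ K⁴.
T = (1.636×10¹⁰)^(1/4).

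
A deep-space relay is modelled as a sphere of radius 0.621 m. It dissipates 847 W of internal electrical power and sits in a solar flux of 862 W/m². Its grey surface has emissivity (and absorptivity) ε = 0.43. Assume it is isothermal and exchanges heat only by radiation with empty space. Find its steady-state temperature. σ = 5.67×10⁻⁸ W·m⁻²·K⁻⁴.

At steady state, absorbed solar power + internal power = radiated power.
Absorbed: α·S·A_cross = 0.43·862·1.212 = 449.1 W (cross-section πr²).
Total input = 449.1 + 847 = 1296 W.
Radiated: εσ·A_surf·T⁴ with A_surf = 4πr² = 4.846 m².
T⁴ = 1296/(0.43·5.67×10⁻⁸·4.846) = 1.097×10¹⁰ K⁴.

T ≈ 324 K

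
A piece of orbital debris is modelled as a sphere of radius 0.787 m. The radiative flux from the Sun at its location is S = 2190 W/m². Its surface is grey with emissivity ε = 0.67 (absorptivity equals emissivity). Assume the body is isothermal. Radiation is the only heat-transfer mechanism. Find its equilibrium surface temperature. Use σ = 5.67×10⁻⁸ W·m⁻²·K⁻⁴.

At equilibrium, absorbed power = emitted power.
Absorbing cross-section = πr² = 1.946 m²; emitting surface = 4πr² = 7.783 m² (ratio 4).
εS·A_cross = εσ·A_surf·T⁴  ⇒  T⁴ = S/(4σ)   (ε cancels).
T⁴ = 2190/(4·5.67×10⁻⁸) = 9.656×10⁹ K⁴.
T = (9.656×10⁹)^(1/4).

T ≈ 313 K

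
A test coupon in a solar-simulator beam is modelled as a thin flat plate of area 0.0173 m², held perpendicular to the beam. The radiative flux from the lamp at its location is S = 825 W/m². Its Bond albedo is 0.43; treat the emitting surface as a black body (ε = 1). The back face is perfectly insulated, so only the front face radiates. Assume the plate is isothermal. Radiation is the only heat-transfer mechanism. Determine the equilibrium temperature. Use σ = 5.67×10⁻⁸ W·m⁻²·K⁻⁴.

At equilibrium, absorbed power = emitted power.
Absorbing cross-section = A = 0.01730 m²; emitting surface = A = 0.01730 m² (ratio 1).
(1−a)S·A_cross = εσ·A_surf·T⁴  ⇒  T⁴ = (1−a)S/(1σ).
T⁴ = 0.570·825/(1·5.67×10⁻⁸) = 8.294×10⁹ K⁴.
T = (8.294×10⁹)^(1/4).

T ≈ 302 K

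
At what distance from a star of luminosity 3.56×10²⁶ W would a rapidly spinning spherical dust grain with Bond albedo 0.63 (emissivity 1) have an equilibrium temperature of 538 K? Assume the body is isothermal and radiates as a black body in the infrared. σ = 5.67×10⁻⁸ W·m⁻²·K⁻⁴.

For an isothermal black-emitting sphere, (1−a)S·πr² = σ·4πr²·T⁴ ⇒ S = 4σT⁴/(1−a).
S = 4·5.67×10⁻⁸·(538)⁴/0.370 = 51350 W/m².
Flux falls as S = L/(4πd²), so d = √(L/(4πS)) = √(3.56×10²⁶/(4π·51350)).

d ≈ 2.35×10¹⁰ m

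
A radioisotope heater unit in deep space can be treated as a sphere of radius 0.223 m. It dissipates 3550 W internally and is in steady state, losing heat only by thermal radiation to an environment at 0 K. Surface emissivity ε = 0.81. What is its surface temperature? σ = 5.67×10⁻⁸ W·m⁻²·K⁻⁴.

T ≈ 593 K

Steady state: internal power = radiated power, P = εσA T⁴.
Radiating area A = 4πr² = 0.6249 m².
T⁴ = P/(εσA) = 3550/(0.81·5.67×10⁻⁸·0.6249) = 1.237×10¹¹ K⁴.
T = (1.237×10¹¹)^(1/4).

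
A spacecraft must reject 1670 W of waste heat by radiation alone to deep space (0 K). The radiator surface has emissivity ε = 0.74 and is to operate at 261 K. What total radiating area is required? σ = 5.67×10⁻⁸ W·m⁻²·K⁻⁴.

P = εσA T⁴ ⇒ A = P/(εσT⁴).
T⁴ = 4.640×10⁹ K⁴.
A = 1670/(0.74 × 5.67×10⁻⁸ × 4.640×10⁹).

A ≈ 8.58 m²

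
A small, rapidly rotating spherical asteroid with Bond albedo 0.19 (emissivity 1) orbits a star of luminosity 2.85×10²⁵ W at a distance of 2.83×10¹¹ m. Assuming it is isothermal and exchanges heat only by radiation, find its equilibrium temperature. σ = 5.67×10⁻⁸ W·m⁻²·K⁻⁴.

First find the stellar flux at distance d: S = L/(4πd²) = 2.85×10²⁵/(4π·(2.83×10¹¹)²) = 28.32 W/m².
For an isothermal sphere, absorbed (1−a)S·πr² = emitted σ·4πr²·T⁴, so T⁴ = (1−a)S/(4σ).
T⁴ = 0.810·28.32/(4·5.67×10⁻⁸) = 1.011×10⁸ K⁴.

T ≈ 100 K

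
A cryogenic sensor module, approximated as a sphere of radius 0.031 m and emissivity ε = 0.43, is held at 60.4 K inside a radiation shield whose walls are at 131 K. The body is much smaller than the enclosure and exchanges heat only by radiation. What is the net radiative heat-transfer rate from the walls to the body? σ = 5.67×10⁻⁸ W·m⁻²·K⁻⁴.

For a small grey body in a large enclosure: P_net = εσA(T_body⁴ − T_wall⁴).
A = 4πr² = 0.01208 m²; T_body⁴ − T_wall⁴ = 1.331×10⁷ − 2.945×10⁸ = -2.812×10⁸ K⁴.
|P_net| = 0.43·5.67×10⁻⁸·0.01208·2.812×10⁸.

P_net ≈ 0.0828 W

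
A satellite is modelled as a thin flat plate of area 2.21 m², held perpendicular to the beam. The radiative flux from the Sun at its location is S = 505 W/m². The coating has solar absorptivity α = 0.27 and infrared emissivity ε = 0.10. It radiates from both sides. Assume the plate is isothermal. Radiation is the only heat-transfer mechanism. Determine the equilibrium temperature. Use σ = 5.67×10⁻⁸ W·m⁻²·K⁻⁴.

T ≈ 331 K

At equilibrium, absorbed power = emitted power.
Absorbing cross-section = A = 2.210 m²; emitting surface = 2A = 4.420 m² (ratio 2).
αS·A_cross = εσ·A_surf·T⁴  ⇒  T⁴ = αS/(ε·2σ).
T⁴ = 0.270·505/(0.10·2·5.67×10⁻⁸) = 1.202×10¹⁰ K⁴.
T = (1.202×10¹⁰)^(1/4).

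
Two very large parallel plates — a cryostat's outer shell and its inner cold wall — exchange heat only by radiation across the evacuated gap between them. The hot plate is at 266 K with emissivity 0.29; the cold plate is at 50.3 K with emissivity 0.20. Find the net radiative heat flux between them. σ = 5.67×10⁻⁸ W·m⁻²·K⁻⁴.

q ≈ 38.1 W/m²

For two infinite grey parallel plates, q = σ(T₁⁴ − T₂⁴)/(1/ε₁ + 1/ε₂ − 1).
T₁⁴ − T₂⁴ = 5.006×10⁹ − 6.401×10⁶ = 5.000×10⁹ K⁴.
1/ε₁ + 1/ε₂ − 1 = 3.448 + 5.000 − 1 = 7.448.
q = 5.67×10⁻⁸ × 5.000×10⁹ / 7.448.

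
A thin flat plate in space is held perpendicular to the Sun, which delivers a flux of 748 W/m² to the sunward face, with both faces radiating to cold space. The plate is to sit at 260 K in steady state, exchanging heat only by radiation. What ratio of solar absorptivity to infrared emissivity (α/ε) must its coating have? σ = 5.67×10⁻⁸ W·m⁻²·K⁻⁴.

α/ε ≈ 0.693

Balance: αS·A = εσ·2A·T⁴ ⇒ α/ε = 2σT⁴/S.
α/ε = 2·5.67×10⁻⁸·(260)⁴/748 = 2·5.67×10⁻⁸·4.570×10⁹/748.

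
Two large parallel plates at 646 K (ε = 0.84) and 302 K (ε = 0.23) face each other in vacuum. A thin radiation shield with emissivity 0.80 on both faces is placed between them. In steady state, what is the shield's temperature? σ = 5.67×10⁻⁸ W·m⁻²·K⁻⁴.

In steady state the net flux on the hot side equals that on the cold side.
σ(T₁⁴−T_s⁴)/D₁ = σ(T_s⁴−T₂⁴)/D₂, with D₁ = 1/ε₁+1/ε_s−1 = 1.440, D₂ = 1/ε_s+1/ε₂−1 = 4.598.
Solve for T_s⁴: T_s⁴ = (D₂·T₁⁴ + D₁·T₂⁴)/(D₁+D₂) = 1.346×10¹¹ K⁴.

T_s ≈ 606 K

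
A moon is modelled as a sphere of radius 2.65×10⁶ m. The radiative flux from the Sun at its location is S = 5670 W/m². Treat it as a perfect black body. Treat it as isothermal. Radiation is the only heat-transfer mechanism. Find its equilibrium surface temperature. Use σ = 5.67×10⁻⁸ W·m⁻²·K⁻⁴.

At equilibrium, absorbed power = emitted power.
Absorbing cross-section = πr² = 2.206×10¹³ m²; emitting surface = 4πr² = 8.825×10¹³ m² (ratio 4).
S·A_cross = εσ·A_surf·T⁴  ⇒  T⁴ = S/(4σ).
T⁴ = 1.00·5670/(4·5.67×10⁻⁸) = 2.500×10¹⁰ K⁴.
T = (2.500×10¹⁰)^(1/4).

T ≈ 398 K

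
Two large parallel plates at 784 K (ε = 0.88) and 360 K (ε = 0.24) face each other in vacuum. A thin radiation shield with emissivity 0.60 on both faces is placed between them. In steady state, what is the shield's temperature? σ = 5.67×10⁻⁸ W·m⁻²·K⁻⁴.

T_s ≈ 727 K

In steady state the net flux on the hot side equals that on the cold side.
σ(T₁⁴−T_s⁴)/D₁ = σ(T_s⁴−T₂⁴)/D₂, with D₁ = 1/ε₁+1/ε_s−1 = 1.803, D₂ = 1/ε_s+1/ε₂−1 = 4.833.
Solve for T_s⁴: T_s⁴ = (D₂·T₁⁴ + D₁·T₂⁴)/(D₁+D₂) = 2.797×10¹¹ K⁴.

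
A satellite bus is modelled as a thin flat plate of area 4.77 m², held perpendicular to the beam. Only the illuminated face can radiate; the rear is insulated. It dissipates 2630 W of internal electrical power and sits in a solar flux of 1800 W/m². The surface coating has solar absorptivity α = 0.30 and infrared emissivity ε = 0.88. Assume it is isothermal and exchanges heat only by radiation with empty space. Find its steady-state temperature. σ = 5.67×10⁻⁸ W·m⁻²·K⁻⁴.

At steady state, absorbed solar power + internal power = radiated power.
Absorbed: α·S·A_cross = 0.30·1800·4.770 = 2576 W (cross-section A).
Total input = 2576 + 2630 = 5206 W.
Radiated: εσ·A_surf·T⁴ with A_surf = A = 4.770 m².
T⁴ = 5206/(0.88·5.67×10⁻⁸·4.770) = 2.187×10¹⁰ K⁴.

T ≈ 385 K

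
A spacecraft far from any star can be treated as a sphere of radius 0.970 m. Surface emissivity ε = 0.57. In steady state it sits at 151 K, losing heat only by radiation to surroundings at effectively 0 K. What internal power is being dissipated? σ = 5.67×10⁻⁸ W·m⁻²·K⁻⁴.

Steady state: P = εσA T⁴.
A = 4πr² = 11.82 m²; T⁴ = (151)⁴ = 5.199×10⁸ K⁴.
P = 0.57 × 5.67×10⁻⁸ × 11.82 × 5.199×10⁸.

P ≈ 199 W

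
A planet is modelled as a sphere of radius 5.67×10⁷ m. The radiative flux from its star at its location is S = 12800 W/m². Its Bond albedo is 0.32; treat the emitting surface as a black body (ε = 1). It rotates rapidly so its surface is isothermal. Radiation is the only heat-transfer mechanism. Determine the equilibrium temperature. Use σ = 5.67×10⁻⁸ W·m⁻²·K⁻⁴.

T ≈ 443 K

At equilibrium, absorbed power = emitted power.
Absorbing cross-section = πr² = 1.010×10¹⁶ m²; emitting surface = 4πr² = 4.040×10¹⁶ m² (ratio 4).
(1−a)S·A_cross = εσ·A_surf·T⁴  ⇒  T⁴ = (1−a)S/(4σ).
T⁴ = 0.680·12800/(4·5.67×10⁻⁸) = 3.838×10¹⁰ K⁴.
T = (3.838×10¹⁰)^(1/4).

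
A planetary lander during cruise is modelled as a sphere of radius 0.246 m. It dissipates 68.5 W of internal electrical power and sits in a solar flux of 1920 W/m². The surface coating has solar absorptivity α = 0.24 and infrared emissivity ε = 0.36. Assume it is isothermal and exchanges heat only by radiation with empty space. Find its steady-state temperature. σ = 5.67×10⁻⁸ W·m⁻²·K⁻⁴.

T ≈ 317 K

At steady state, absorbed solar power + internal power = radiated power.
Absorbed: α·S·A_cross = 0.24·1920·0.1901 = 87.61 W (cross-section πr²).
Total input = 87.61 + 68.5 = 156.1 W.
Radiated: εσ·A_surf·T⁴ with A_surf = 4πr² = 0.7605 m².
T⁴ = 156.1/(0.36·5.67×10⁻⁸·0.7605) = 1.006×10¹⁰ K⁴.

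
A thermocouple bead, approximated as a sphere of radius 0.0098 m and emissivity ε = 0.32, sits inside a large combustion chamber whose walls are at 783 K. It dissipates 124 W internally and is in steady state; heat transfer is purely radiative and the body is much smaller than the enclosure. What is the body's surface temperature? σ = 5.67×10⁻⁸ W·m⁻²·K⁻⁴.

T ≈ 1570 K

For a small grey body in a large enclosure, net radiated power = εσA(T⁴ − T_w⁴).
Steady state: P = εσA(T⁴ − T_w⁴) with A = 4πr² = 0.001207 m².
T⁴ = P/(εσA) + T_w⁴ = 124/(0.32·5.67×10⁻⁸·0.001207) + (783)⁴
    = 5.663×10¹² + 3.759×10¹¹ = 6.039×10¹² K⁴.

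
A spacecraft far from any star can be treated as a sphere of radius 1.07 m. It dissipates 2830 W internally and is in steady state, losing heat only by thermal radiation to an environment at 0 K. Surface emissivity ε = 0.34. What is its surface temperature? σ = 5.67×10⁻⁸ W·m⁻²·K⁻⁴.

Steady state: internal power = radiated power, P = εσA T⁴.
Radiating area A = 4πr² = 14.39 m².
T⁴ = P/(εσA) = 2830/(0.34·5.67×10⁻⁸·14.39) = 1.020×10¹⁰ K⁴.
T = (1.020×10¹⁰)^(1/4).

T ≈ 318 K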